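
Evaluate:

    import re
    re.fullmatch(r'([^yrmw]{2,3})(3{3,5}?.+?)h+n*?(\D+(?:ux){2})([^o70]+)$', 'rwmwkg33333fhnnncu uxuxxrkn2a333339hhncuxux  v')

`fullmatch` succeeds only if the pattern covers the string from start to end.
Here the string isn't matched end-to-end, so the call returns None.

None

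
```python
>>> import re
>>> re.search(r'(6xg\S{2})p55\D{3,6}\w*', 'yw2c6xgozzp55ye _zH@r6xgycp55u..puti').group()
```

The pattern matches a literal '6', then the literal 'xg', then exactly 2 of a non-whitespace character (captured); then the literal 'p55', then 3 to 6 of a non-digit, then zero or more of a word character.
`re.search` scans for the first position where the pattern succeeds.
The match spans [21:36] → '6xgycp55u..puti'.
Captured: group 1 = '6xgyc'.

'6xgycp55u..puti'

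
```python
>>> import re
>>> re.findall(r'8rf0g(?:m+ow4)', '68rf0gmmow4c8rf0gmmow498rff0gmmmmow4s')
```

Pattern: the literal '8r', then the literal 'f0g'; then one or more of the literal 'm', then the literal 'ow4' (non-capturing group).
Matches: at [1:11] → '8rf0gmmow4'; at [12:22] → '8rf0gmmow4'.
Since nothing is captured, `findall` lists the 2 matched substrings directly.

['8rf0gmmow4', '8rf0gmmow4']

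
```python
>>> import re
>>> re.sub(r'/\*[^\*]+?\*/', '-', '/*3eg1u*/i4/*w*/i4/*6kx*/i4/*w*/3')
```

Each match is replaced by '-'.

'-i4-i4-i4-3'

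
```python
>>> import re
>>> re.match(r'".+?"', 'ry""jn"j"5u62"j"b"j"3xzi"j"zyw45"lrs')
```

None

`match` is anchored at position 0; if the pattern doesn't fit there, it returns None.
Here position 0 doesn't satisfy it, so the call returns None.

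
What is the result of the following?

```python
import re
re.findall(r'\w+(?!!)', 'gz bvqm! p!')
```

Because the assertion is negative and zero-width, positions next to the forbidden text are skipped.
Walking the string: at [0:2] → 'gz'; at [3:6] → 'bvq'.
With no groups in the pattern, `findall` gives back each whole match — 2 here.

['gz', 'bvq']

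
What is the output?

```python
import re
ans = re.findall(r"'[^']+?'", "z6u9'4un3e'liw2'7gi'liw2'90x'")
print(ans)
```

Scanning left to right: at [4:11] → "'4un3e'"; at [15:20] → "'7gi'"; at [24:29] → "'90x'".
No capturing groups, so `findall` returns the 3 full match strings.

["'4un3e'", "'7gi'", "'90x'"]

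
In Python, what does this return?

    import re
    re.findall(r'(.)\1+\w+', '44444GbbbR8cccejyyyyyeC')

['4']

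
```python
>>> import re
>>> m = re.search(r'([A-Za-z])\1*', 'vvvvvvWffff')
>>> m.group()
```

The backreference `\1` re-matches whatever the first group consumed, character for character.
`search` walks the string left to right and returns the first match it finds.
The match spans [0:6] → 'vvvvvv'.
Captured: group 1 = 'v'.

'vvvvvv'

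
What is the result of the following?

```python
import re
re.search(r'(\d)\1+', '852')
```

A backreference is literal: `\1` must see the identical characters the first group matched.
`search` walks the string left to right and returns the first match it finds.
Here nothing in the string fits, so the call returns None.

None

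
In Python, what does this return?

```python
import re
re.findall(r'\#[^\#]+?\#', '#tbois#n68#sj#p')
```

Matches: at [0:7] → '#tbois#'; at [10:14] → '#sj#'.
With no groups in the pattern, `findall` gives back each whole match — 2 here.

['#tbois#', '#sj#']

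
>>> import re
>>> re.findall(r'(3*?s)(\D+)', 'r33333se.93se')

[('33333s', 'e.'), ('3s', 'e')]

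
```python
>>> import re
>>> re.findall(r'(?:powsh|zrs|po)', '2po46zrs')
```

Since nothing is captured, `findall` lists the 2 matched substrings directly.

['po', 'zrs']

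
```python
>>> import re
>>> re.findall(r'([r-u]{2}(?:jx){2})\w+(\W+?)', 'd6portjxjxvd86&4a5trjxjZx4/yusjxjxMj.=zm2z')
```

[('rtjxjx', '&'), ('usjxjx', '.')]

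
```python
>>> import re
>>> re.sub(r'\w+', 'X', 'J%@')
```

'X%@'

`sub` substitutes 'X' at each match site.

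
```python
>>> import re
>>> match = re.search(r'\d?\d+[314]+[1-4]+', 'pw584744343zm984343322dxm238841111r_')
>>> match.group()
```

'584744343'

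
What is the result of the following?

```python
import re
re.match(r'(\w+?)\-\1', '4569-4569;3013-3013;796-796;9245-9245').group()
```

'4569-4569'

`re.match` only tries the pattern at the start of the string.
The match spans [0:9] → '4569-4569'.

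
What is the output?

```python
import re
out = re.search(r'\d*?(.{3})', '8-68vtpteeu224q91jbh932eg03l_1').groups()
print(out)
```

Pattern: zero or more of a digit (lazy); then exactly 3 of any character (captured).
A non-greedy quantifier consumes as few characters as it can — just enough that the remainder of the pattern still matches from where it stops; whatever follows it matches normally.
`re.search` tries every starting position until one works.
The match spans [0:3] → '8-6'.
Captured: group 1 = '8-6'.

('8-6',)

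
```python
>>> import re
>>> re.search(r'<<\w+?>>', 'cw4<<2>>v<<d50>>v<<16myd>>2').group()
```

'<<2>>'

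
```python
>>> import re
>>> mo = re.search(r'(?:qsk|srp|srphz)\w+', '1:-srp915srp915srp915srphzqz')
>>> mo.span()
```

Unlike `match`, `search` isn't anchored — it looks for the pattern anywhere in the string.
The match spans [3:28] → 'srp915srp915srp915srphzqz'.

(3, 28)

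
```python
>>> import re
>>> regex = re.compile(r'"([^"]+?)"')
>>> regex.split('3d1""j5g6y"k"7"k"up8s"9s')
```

['3d1"', 'j5g6y', 'k', '7', 'k', 'up8s', '9s']

Matches to split on: at [4:11] → '"j5g6y"'; at [12:15] → '"7"'; at [16:22] → '"up8s"'.
With a capturing group present, the delimiter's captured portion is kept in the result list.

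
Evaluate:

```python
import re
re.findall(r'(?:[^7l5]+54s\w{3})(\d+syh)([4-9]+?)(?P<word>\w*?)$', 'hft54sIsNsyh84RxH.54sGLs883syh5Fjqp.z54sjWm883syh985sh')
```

[('883syh', '9', '85sh')]

Pattern: one or more of any character except [7l5], then the literal '54s', then exactly 3 of a word character (non-capturing group); then one or more of a digit, then the literal 'syh' (captured); then one or more of a character in [4-9] (lazy) (captured); then zero or more of a word character (lazy) (captured as 'word'); then anchored at the end.
Because the quantifier is non-greedy, it stops expanding at the earliest point where the rest of the pattern can succeed.
Walking the string: at [31:54] match 'Fjqp.z54sjWm883syh985sh', groups = ('883syh', '9', '85sh').
`findall` packs the 3 group values into a tuple for every match.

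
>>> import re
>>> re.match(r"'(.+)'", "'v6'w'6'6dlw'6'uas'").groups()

("v6'w'6'6dlw'6'uas",)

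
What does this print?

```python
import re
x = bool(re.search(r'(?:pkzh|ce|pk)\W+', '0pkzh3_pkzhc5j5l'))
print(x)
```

False

`re.search` scans for the first position where the pattern succeeds.
Here the pattern never matches, so the call returns None, and `bool(None)` is False.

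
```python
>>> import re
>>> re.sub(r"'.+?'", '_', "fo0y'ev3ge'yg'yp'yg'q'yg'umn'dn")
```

A non-greedy quantifier consumes as few characters as it can — just enough that the remainder of the pattern still matches from where it stops; whatever follows it matches normally.
Matches: at [4:11] → "'ev3ge'"; at [13:17] → "'yp'"; at [19:22] → "'q'"; at [24:29] → "'umn'".
Every occurrence is swapped for '_'.

'fo0y_yg_yg_yg_dn'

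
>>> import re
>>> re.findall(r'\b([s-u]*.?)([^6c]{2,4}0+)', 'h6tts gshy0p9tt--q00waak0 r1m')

[(' ', 'gshy0'), ('-', '-q00')]

This matches a word boundary (`\b`, zero-width); then zero or more of a character in [s-u], then optionally any character (captured); then 2 to 4 of any character except [6c], then one or more of a literal '0' (captured).
Scanning left to right: at [5:11] match ' gshy0', groups = (' ', 'gshy0'); at [15:20] match '--q00', groups = ('-', '-q00').
2 groups means each result is a tuple of 2 captured strings — 2 here.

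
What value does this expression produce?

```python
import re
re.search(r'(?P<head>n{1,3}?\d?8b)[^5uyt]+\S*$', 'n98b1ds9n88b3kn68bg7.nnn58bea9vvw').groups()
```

('n98b',)

The match spans [0:33] → 'n98b1ds9n88b3kn68bg7.nnn58bea9vvw'.
Captured: group 1 = 'n98b'.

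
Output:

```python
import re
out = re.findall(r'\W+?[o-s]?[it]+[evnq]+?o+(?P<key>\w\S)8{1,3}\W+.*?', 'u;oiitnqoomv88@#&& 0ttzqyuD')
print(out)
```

['mv']

The pattern matches one or more of a non-word character (lazy), then optionally a character in [o-s]; then one or more of one of [it], then one or more of one of [evnq] (lazy), then one or more of the literal 'o'; then a word character, then a non-whitespace character (captured as 'key'); then 1 to 3 of a literal '8', then one or more of a non-word character, then zero or more of any character (lazy).
Walking the string: at [1:19] match ';oiitnqoomv88@#&& ', group 1 = 'mv'.
With a single group, `findall` returns only what that group captured — 1 item.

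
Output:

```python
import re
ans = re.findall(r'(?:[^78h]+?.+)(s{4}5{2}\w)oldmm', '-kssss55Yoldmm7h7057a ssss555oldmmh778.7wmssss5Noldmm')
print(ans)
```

['ssss555']

With a single group, `findall` returns only what that group captured — 1 item.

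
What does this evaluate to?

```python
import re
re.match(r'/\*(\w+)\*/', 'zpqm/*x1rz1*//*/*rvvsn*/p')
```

`match` is anchored at position 0; if the pattern doesn't fit there, it returns None.
Here the pattern fails at index 0, so the call returns None.

None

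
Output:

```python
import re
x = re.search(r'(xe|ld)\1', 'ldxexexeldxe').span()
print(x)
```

A backreference is literal: `\1` must see the identical characters the first group matched.
The match spans [2:6] → 'xexe'.

(2, 6)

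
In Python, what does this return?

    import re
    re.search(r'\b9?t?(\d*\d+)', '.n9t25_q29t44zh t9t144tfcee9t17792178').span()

(16, 18)

The pattern matches a word boundary (`\b`, zero-width); then optionally a literal '9', then optionally a literal 't'; then zero or more of a digit, then one or more of a digit (captured).
`search` walks the string left to right and returns the first match it finds.
The match spans [16:18] → 't9'.
Captured: group 1 = '9'.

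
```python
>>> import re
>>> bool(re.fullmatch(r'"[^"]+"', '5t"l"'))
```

`re.fullmatch` is like wrapping the pattern in `^…$` (in single-line mode).
Here the string isn't matched end-to-end, so the call returns None, and `bool(None)` is False.

False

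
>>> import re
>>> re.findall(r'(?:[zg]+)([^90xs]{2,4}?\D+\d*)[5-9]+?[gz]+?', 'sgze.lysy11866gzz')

['e.lysy1186']

The pattern matches one or more of one of [zg] (non-capturing group); then 2 to 4 of any character except [90xs] (lazy), then one or more of a non-digit, then zero or more of a digit (captured); then one or more of a character in [5-9] (lazy); then one or more of one of [gz] (lazy).
Matches: at [1:15] match 'gze.lysy11866g', group 1 = 'e.lysy1186'.
One capturing group, so `findall` returns just the captured substring from the one match — 1 in all.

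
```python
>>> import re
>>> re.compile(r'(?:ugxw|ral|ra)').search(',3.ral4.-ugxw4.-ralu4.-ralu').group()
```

'ral'

`|` is ordered: at each position the engine commits to the first alternative that works.
The match spans [3:6] → 'ral'.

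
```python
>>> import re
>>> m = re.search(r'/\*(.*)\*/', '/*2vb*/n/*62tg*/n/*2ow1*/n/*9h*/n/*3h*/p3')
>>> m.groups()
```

('2vb*/n/*62tg*/n/*2ow1*/n/*9h*/n/*3h',)

The match spans [0:39] → '/*2vb*/n/*62tg*/n/*2ow1*/n/*9h*/n/*3h*/'.
Captured: group 1 = '2vb*/n/*62tg*/n/*2ow1*/n/*9h*/n/*3h'.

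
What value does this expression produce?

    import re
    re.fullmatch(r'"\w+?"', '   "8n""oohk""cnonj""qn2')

For `fullmatch`, every character of the input must be accounted for by the pattern.
Here the string isn't matched end-to-end, so the call returns None.

None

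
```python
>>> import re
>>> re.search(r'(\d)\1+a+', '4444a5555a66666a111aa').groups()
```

('4',)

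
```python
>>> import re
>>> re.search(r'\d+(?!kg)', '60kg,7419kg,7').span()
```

(0, 1)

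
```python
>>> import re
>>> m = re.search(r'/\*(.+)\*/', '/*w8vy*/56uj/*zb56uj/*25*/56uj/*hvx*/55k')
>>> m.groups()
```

('w8vy*/56uj/*zb56uj/*25*/56uj/*hvx',)

The match spans [0:37] → '/*w8vy*/56uj/*zb56uj/*25*/56uj/*hvx*/'.
Captured: group 1 = 'w8vy*/56uj/*zb56uj/*25*/56uj/*hvx'.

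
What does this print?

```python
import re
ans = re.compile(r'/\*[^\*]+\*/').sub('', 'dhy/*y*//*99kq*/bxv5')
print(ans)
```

Matches: at [3:8] → '/*y*/'; at [8:16] → '/*99kq*/'.
`sub` substitutes '' at each match site.

dhybxv5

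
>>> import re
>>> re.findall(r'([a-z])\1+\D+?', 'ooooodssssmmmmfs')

['o', 's', 'm']

`\1` has to match the exact text group 1 already captured.
Because there's exactly one group, `findall` drops the full match and keeps group 1 from each hit.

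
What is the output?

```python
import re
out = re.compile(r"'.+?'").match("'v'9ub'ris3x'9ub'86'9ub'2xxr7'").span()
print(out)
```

(0, 3)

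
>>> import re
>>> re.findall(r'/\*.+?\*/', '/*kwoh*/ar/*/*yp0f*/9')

['/*kwoh*/', '/*/*yp0f*/']

With the lazy modifier that quantifier settles for the fewest repetitions that let the rest of the pattern succeed (the atoms after it are unaffected and can still be greedy).
No capturing groups, so `findall` returns the 2 full match strings.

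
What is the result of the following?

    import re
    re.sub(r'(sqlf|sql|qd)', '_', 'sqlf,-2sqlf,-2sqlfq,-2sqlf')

'_,-2_,-2_q,-2_'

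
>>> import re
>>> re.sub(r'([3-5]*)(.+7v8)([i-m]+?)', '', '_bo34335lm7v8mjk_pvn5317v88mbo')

'jk_pvn5317v88mbo'

This matches zero or more of a character in [3-5] (captured); then one or more of any character, then the literal '7v8' (captured); then one or more of a character in [i-m] (lazy) (captured).
Because the quantifier is non-greedy, it stops expanding at the earliest point where the rest of the pattern can succeed.
Matches: at [0:14] → '_bo34335lm7v8m'.
Every occurrence is swapped for ''.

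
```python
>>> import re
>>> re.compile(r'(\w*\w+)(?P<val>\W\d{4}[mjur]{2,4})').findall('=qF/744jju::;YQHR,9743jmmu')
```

[('YQHR', ',9743jmmu')]

This matches zero or more of a word character, then one or more of a word character (captured); then a non-word character, then exactly 4 of a digit, then 2 to 4 of one of [mjur] (captured as 'val').
Matches: at [13:26] match 'YQHR,9743jmmu', groups = ('YQHR', ',9743jmmu').
`findall` packs the 2 group values into a tuple for every match.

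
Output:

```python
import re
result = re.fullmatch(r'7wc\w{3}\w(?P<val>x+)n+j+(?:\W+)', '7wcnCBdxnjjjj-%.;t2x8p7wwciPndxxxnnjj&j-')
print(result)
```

None

`re.fullmatch` requires the pattern to consume the entire string.
Here the pattern can't cover the whole string, so the call returns None.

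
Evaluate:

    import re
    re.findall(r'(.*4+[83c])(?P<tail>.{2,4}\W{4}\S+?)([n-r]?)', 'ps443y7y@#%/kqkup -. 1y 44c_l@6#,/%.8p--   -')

[('ps443y7y@#%/kqkup -. 1y 44c', '_l@6#,/%.', '')]

This matches zero or more of any character, then one or more of the literal '4', then one of [83c] (captured); then 2 to 4 of any character, then exactly 4 of a non-word character, then one or more of a non-whitespace character (lazy) (captured as 'tail'); then optionally a character in [n-r] (captured).
Lazy quantifiers expand one character at a time until the remainder of the pattern can match.
Scanning left to right: at [0:36] match 'ps443y7y@#%/kqkup -. 1y 44c_l@6#,/%.', groups = ('ps443y7y@#%/kqkup -. 1y 44c', '_l@6#,/%.', '').
Multiple groups make `findall` return tuples — one 3-tuple for the one match.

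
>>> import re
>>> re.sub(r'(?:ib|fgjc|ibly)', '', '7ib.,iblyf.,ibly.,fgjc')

'7.,lyf.,ly.,'

The regex engine tests alternatives in the order written; an earlier branch that matches wins even if a later one would match more.
Each match is replaced by ''.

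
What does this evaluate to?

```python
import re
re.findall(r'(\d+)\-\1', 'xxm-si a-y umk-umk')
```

[]

Because there's exactly one group, `findall` drops the full match and keeps group 1 from each hit.
Nothing in the string satisfies the pattern, so the list is empty.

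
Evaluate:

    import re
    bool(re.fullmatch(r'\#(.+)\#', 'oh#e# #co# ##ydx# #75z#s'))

False

`re.fullmatch` is like wrapping the pattern in `^…$` (in single-line mode).
Here there's no way to consume every character, so the call returns None, and `bool(None)` is False.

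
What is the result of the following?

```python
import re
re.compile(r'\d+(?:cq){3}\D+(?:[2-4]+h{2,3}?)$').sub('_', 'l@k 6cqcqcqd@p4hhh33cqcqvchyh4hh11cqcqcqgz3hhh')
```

`sub` substitutes '_' at each match site.

'l@k 6cqcqcqd@p4hhh33cqcqvchyh4hh_'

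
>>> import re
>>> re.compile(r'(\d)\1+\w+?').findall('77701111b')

A backreference is literal: `\1` must see the identical characters the first group matched.
Scanning left to right: at [0:4] match '7770', group 1 = '7'; at [4:9] match '1111b', group 1 = '1'.
Because there's exactly one group, `findall` drops the full match and keeps group 1 from each hit.

['7', '1']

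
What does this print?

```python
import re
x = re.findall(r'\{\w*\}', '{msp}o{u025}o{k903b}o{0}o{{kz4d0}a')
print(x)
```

['{msp}', '{u025}', '{k903b}', '{0}', '{kz4d0}']

Since nothing is captured, `findall` lists the 5 matched substrings directly.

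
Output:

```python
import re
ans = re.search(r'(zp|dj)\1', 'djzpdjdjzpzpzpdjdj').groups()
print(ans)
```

('dj',)

A backreference is literal: `\1` must see the identical characters the first group matched.
Unlike `match`, `search` isn't anchored — it looks for the pattern anywhere in the string.
The match spans [4:8] → 'djdj'.
Captured: group 1 = 'dj'.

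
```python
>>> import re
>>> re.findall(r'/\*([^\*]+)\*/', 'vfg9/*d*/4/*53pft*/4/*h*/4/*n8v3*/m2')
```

Walking the string: at [4:9] match '/*d*/', group 1 = 'd'; at [10:19] match '/*53pft*/', group 1 = '53pft'; at [20:25] match '/*h*/', group 1 = 'h'; at [26:34] match '/*n8v3*/', group 1 = 'n8v3'.
With a single group, `findall` returns only what that group captured — 4 items.

['d', '53pft', 'h', 'n8v3']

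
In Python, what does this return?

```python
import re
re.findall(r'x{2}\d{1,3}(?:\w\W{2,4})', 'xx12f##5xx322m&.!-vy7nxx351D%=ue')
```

Pattern: exactly 2 of a literal 'x', then 1 to 3 of a digit; then a word character, then 2 to 4 of a non-word character (non-capturing group).
Matches: at [0:7] → 'xx12f##'; at [8:18] → 'xx322m&.!-'; at [22:30] → 'xx351D%='.
No capturing groups, so `findall` returns the 3 full match strings.

['xx12f##', 'xx322m&.!-', 'xx351D%=']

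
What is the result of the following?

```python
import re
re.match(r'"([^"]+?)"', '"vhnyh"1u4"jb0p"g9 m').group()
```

'"vhnyh"'

`match` is anchored at position 0; if the pattern doesn't fit there, it returns None.
The match spans [0:7] → '"vhnyh"'.
Captured: group 1 = 'vhnyh'.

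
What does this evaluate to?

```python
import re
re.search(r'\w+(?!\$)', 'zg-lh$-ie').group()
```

Because the assertion is negative and zero-width, positions next to the forbidden text are skipped.
The match spans [0:2] → 'zg'.

'zg'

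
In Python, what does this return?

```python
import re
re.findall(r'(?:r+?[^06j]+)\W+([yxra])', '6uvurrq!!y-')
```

['y']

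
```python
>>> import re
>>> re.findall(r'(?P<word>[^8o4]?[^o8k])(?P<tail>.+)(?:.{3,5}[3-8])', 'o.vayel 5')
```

This matches optionally any character except [8o4], then any character except [o8k] (captured as 'word'); then one or more of any character (captured as 'tail'); then 3 to 5 of any character, then a character in [3-8] (non-capturing group).
Walking the string: at [1:9] match '.vayel 5', groups = ('.v', 'ay').
2 groups means the one result is a tuple of 2 captured strings — 1 here.

[('.v', 'ay')]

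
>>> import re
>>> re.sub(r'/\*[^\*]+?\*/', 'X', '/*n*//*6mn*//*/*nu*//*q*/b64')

'XX/*XXb64'

Every occurrence is swapped for 'X'.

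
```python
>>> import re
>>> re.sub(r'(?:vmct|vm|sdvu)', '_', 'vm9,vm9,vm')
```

'_9,_9,_'

Every occurrence is swapped for '_'.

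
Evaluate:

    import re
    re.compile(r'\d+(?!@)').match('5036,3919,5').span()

(0, 4)

Because the assertion is negative and zero-width, positions next to the forbidden text are skipped.
`re.match` only tries the pattern at the start of the string.
The match spans [0:4] → '5036'.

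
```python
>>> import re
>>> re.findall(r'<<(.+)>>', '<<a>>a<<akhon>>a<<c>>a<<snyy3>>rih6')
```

Matches: at [0:31] match '<<a>>a<<akhon>>a<<c>>a<<snyy3>>', group 1 = 'a>>a<<akhon>>a<<c>>a<<snyy3'.
With a single group, `findall` returns only what that group captured — 1 item.

['a>>a<<akhon>>a<<c>>a<<snyy3']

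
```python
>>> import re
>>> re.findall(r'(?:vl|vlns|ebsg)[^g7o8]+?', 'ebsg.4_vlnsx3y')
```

['ebsg.', 'vln']

The regex engine tests alternatives in the order written; an earlier branch that matches wins even if a later one would match more.
Scanning left to right: at [0:5] → 'ebsg.'; at [7:10] → 'vln'.
No capturing groups, so `findall` returns the 2 full match strings.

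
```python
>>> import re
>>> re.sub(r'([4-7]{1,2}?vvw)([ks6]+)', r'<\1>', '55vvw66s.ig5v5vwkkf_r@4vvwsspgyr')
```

Pattern: 1 to 2 of a character in [4-7] (lazy), then the literal 'vvw' (captured); then one or more of one of [ks6] (captured).
Matches: at [0:8] → '55vvw66s'; at [22:28] → '4vvwss'.
The replacement refers to a captured group, so each match is rewritten using its own captured text.

'<55vvw>.ig5v5vwkkf_r@<4vvw>pgyr'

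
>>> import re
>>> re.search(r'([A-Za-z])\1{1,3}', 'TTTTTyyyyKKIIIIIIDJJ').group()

'TTTT'

`\1` has to match the exact text group 1 already captured.
The match spans [0:4] → 'TTTT'.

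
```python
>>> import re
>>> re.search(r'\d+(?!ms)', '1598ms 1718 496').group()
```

'159'

A negative assertion filters positions out without eating any characters.
The match spans [0:3] → '159'.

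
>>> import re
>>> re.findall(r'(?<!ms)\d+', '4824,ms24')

Because the assertion is negative and zero-width, positions next to the forbidden text are skipped.
Scanning left to right: at [0:4] → '4824'; at [8:9] → '4'.
With no groups in the pattern, `findall` gives back each whole match — 2 here.

['4824', '4']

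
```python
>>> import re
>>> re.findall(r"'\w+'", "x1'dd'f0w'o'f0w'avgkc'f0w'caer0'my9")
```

No capturing groups, so `findall` returns the 4 full match strings.

["'dd'", "'o'", "'avgkc'", "'caer0'"]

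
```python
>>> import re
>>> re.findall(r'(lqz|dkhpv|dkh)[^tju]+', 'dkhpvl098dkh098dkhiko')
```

['dkhpv']

The regex engine tests alternatives in the order written; an earlier branch that matches wins even if a later one would match more.
Scanning left to right: at [0:21] match 'dkhpvl098dkh098dkhiko', group 1 = 'dkhpv'.
With a single group, `findall` returns only what that group captured — 1 item.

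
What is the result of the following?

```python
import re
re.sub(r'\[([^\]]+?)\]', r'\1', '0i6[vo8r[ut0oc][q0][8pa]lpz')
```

'0i6vo8r[ut0ocq08palpz'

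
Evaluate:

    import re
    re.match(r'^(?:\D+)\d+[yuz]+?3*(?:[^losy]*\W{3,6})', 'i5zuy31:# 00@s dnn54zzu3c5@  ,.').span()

Pattern: anchored at the start of the string; then one or more of a non-digit (non-capturing group); then one or more of a digit; then one or more of one of [yuz] (lazy), then zero or more of a literal '3'; then zero or more of any character except [losy], then 3 to 6 of a non-word character (non-capturing group).
`match` is anchored at position 0; if the pattern doesn't fit there, it returns None.
The match spans [0:10] → 'i5zuy31:# '.

(0, 10)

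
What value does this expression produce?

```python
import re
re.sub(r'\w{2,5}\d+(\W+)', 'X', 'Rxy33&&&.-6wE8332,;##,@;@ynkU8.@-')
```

'XXX'

Each match is replaced by 'X'.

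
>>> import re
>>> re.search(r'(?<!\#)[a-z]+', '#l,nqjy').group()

The negative lookahead/lookbehind blocks any match where the forbidden context is present.
`search` walks the string left to right and returns the first match it finds.
The match spans [3:7] → 'nqjy'.

'nqjy'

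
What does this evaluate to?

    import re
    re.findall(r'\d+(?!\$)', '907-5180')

`(?!…)`/`(?<!…)` only lets a position through if the neighbouring text does NOT match; no characters are consumed.
Matches: at [0:3] → '907'; at [4:8] → '5180'.
No capturing groups, so `findall` returns the 2 full match strings.

['907', '5180']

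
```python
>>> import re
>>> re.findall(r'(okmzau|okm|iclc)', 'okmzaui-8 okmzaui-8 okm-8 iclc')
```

['okmzau', 'okmzau', 'okm', 'iclc']

Branches in `(...|...)` are attempted left-to-right; the first branch that allows the whole pattern to succeed is taken.
Matches: at [0:6] match 'okmzau', group 1 = 'okmzau'; at [10:16] match 'okmzau', group 1 = 'okmzau'; at [20:23] match 'okm', group 1 = 'okm'; at [26:30] match 'iclc', group 1 = 'iclc'.
`findall` collects group 1 from each match (4 total).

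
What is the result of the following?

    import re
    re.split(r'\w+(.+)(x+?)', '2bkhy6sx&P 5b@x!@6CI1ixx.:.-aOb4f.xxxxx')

['', '&P 5b@x!@6CI1ixx.:.-aOb4f.xxxx', 'x', '']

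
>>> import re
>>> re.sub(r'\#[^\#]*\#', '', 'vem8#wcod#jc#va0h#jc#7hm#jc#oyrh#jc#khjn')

Matches: at [4:10] → '#wcod#'; at [12:18] → '#va0h#'; at [20:25] → '#7hm#'; at [27:33] → '#oyrh#'.
`sub` substitutes '' at each match site.

'vem8jcjcjcjc#khjn'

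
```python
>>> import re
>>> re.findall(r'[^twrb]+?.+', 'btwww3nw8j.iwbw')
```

['3nw8j.iwbw']

Pattern: one or more of any character except [twrb] (lazy); then one or more of any character.
Scanning left to right: at [5:15] → '3nw8j.iwbw'.
With no groups in the pattern, `findall` gives back each whole match — 1 here.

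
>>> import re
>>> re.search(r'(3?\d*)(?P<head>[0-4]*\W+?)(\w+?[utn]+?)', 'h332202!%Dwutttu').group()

Lazy quantifiers expand one character at a time until the remainder of the pattern can match.
The match spans [1:12] → '332202!%Dwu'.

'332202!%Dwu'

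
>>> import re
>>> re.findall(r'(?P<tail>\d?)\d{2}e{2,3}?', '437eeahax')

['4']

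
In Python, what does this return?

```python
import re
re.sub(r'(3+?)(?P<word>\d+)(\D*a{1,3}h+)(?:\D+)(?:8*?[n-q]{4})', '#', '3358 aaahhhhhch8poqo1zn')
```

Every occurrence is swapped for '#'.

'#1zn'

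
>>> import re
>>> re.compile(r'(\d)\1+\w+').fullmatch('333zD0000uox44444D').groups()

('3',)

After group 1 captures some text, `\1` only succeeds where that same text appears again.
`re.fullmatch` is like wrapping the pattern in `^…$` (in single-line mode).
The match spans [0:18] → '333zD0000uox44444D'.
Captured: group 1 = '3'.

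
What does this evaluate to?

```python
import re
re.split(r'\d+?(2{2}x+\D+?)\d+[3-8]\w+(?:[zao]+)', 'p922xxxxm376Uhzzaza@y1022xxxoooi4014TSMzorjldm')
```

['p', '22xxxxm', '@y', '22xxxoooi', 'rjldm']

The pattern matches one or more of a digit (lazy); then exactly 2 of the literal '2', then one or more of the literal 'x', then one or more of a non-digit (lazy) (captured); then one or more of a digit, then a character in [3-8], then one or more of a word character; then one or more of one of [zao] (non-capturing group).
Matches to split on: at [1:19] → '922xxxxm376Uhzzaza'; at [21:41] → '1022xxxoooi4014TSMzo'.
The group in the pattern means `split` returns the separators' captures alongside the pieces.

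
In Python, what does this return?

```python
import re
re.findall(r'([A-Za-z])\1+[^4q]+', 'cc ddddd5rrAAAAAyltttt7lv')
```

['c']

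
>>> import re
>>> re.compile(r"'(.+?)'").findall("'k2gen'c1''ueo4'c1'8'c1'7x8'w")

The `?` after the quantifier makes it lazy — it takes as little as possible before letting the rest of the pattern try.
Matches: at [0:7] match "'k2gen'", group 1 = 'k2gen'; at [9:16] match "''ueo4'", group 1 = "'ueo4"; at [18:21] match "'8'", group 1 = '8'; at [23:28] match "'7x8'", group 1 = '7x8'.
`findall` collects group 1 from each match (4 total).

['k2gen', "'ueo4", '8', '7x8']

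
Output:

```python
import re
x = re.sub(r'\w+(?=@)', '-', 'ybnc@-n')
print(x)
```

-@-n

The lookaround is zero-width — it requires the adjacent text to match without consuming it, so the asserted text isn't part of the match.
Each match is replaced by '-'.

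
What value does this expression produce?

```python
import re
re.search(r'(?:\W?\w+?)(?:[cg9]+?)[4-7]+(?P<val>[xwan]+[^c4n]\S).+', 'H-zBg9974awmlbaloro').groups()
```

('awml',)

The pattern matches optionally a non-word character, then one or more of a word character (lazy) (non-capturing group); then one or more of one of [cg9] (lazy) (non-capturing group); then one or more of a character in [4-7]; then one or more of one of [xwan], then any character except [c4n], then a non-whitespace character (captured as 'val'); then one or more of any character.
Unlike `match`, `search` isn't anchored — it looks for the pattern anywhere in the string.
The match spans [1:19] → '-zBg9974awmlbaloro'.
Captured: group 1 = 'awml'.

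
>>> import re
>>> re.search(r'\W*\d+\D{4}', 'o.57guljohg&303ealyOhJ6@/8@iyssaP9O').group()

'.57gulj'

This matches zero or more of a non-word character, then one or more of a digit; then exactly 4 of a non-digit.
`re.search` scans for the first position where the pattern succeeds.
The match spans [1:8] → '.57gulj'.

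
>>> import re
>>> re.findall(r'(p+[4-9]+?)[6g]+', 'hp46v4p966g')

With the lazy modifier that quantifier settles for the fewest repetitions that let the rest of the pattern succeed (the atoms after it are unaffected and can still be greedy).
One capturing group, so `findall` returns just the captured substring from each match — 2 in all.

['p4', 'p9']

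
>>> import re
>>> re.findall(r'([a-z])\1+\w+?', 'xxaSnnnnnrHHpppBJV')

`\1` has to match the exact text group 1 already captured.
Walking the string: at [0:3] match 'xxa', group 1 = 'x'; at [4:10] match 'nnnnnr', group 1 = 'n'; at [12:16] match 'pppB', group 1 = 'p'.
Because there's exactly one group, `findall` drops the full match and keeps group 1 from each hit.

['x', 'n', 'p']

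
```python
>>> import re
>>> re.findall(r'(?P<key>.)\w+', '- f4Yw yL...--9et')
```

Pattern: any character (captured as 'key'); then one or more of a word character.
Scanning left to right: at [1:6] match ' f4Yw', group 1 = ' '; at [6:9] match ' yL', group 1 = ' '; at [13:17] match '-9et', group 1 = '-'.
One capturing group, so `findall` returns just the captured substring from each match — 3 in all.

[' ', ' ', '-']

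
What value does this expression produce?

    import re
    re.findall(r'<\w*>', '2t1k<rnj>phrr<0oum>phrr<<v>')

['<rnj>', '<0oum>', '<v>']

With no groups in the pattern, `findall` gives back each whole match — 3 here.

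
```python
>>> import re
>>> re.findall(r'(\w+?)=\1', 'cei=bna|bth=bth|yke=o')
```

['bth']

After group 1 captures some text, `\1` only succeeds where that same text appears again.
Scanning left to right: at [8:15] match 'bth=bth', group 1 = 'bth'.
`findall` collects group 1 from the one match (1 total).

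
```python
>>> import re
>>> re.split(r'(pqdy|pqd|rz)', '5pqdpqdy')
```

Alternation tries branches left to right and keeps the first one that lets the overall match succeed at that position.
Matches to split on: at [1:4] → 'pqd'; at [4:8] → 'pqdy'.
The group in the pattern means `split` returns the separators' captures alongside the pieces.

['5', 'pqd', '', 'pqdy', '']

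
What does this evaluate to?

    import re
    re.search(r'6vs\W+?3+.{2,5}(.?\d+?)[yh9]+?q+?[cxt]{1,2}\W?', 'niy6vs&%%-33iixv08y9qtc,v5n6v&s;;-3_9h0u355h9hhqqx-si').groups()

('8',)

The match spans [3:24] → '6vs&%%-33iixv08y9qtc,'.
Captured: group 1 = '8'.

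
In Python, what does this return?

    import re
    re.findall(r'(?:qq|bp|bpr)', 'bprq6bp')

Alternation isn't longest-match — the leftmost alternative that fits at this position is chosen.
Walking the string: at [0:2] → 'bp'; at [5:7] → 'bp'.
Since nothing is captured, `findall` lists the 2 matched substrings directly.

['bp', 'bp']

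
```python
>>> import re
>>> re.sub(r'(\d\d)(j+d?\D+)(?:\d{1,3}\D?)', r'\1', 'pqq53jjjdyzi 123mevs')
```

'pqq53evs'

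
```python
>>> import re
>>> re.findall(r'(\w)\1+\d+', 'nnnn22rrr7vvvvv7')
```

A backreference is literal: `\1` must see the identical characters the first group matched.
Walking the string: at [0:6] match 'nnnn22', group 1 = 'n'; at [6:10] match 'rrr7', group 1 = 'r'; at [10:16] match 'vvvvv7', group 1 = 'v'.
One capturing group, so `findall` returns just the captured substring from each match — 3 in all.

['n', 'r', 'v']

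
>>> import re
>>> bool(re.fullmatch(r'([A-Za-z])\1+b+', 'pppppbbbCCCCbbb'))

False

`\1` is not a pattern — it's the concrete string captured by group 1, re-applied verbatim.
`fullmatch` succeeds only if the pattern covers the string from start to end.
Here the pattern can't cover the whole string, so the call returns None, and `bool(None)` is False.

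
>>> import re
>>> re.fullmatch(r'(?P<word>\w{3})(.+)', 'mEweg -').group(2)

'eg -'

The pattern matches exactly 3 of a word character (captured as 'word'); then one or more of any character (captured).
`fullmatch` succeeds only if the pattern covers the string from start to end.
The match spans [0:7] → 'mEweg -'.
Captured: group 1 = 'mEw', group 2 = 'eg -'.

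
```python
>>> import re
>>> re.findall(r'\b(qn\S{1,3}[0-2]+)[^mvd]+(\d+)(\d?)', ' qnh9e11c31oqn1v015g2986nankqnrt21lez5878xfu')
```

3 groups means the one result is a tuple of 3 captured strings — 1 here.

[('qnh9e11', '1', '')]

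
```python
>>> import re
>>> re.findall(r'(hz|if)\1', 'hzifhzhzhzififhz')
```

['hz', 'if']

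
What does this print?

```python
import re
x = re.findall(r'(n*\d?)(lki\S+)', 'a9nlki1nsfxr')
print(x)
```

Pattern: zero or more of a literal 'n', then optionally a digit (captured); then the literal 'lki', then one or more of a non-whitespace character (captured).
Walking the string: at [2:12] match 'nlki1nsfxr', groups = ('n', 'lki1nsfxr').
`findall` packs the 2 group values into a tuple for every match.

[('n', 'lki1nsfxr')]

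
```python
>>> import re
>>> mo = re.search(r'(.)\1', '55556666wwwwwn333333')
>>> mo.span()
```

(0, 2)

`\1` is not a pattern — it's the concrete string captured by group 1, re-applied verbatim.
`re.search` scans for the first position where the pattern succeeds.
The match spans [0:2] → '55'.
Captured: group 1 = '5'.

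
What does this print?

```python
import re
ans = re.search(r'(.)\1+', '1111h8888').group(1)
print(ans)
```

1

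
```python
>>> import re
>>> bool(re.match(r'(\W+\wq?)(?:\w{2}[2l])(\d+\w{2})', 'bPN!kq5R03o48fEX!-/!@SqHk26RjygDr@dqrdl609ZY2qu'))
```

`re.match` won't scan ahead — the pattern has to work from the very first character.
Here position 0 doesn't satisfy it, so the call returns None, and `bool(None)` is False.

False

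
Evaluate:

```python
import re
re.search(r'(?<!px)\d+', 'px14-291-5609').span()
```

A negative assertion filters positions out without eating any characters.
The match spans [3:4] → '4'.

(3, 4)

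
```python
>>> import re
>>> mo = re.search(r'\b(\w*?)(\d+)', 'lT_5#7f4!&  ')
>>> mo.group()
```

Pattern: a word boundary (`\b`, zero-width); then zero or more of a word character (lazy) (captured); then one or more of a digit (captured).
The match spans [0:4] → 'lT_5'.

'lT_5'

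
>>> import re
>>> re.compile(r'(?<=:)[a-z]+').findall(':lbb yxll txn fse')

Lookahead/lookbehind check context without consuming it, so the matched span excludes the asserted characters.
Scanning left to right: at [1:4] → 'lbb'.
With no groups in the pattern, `findall` gives back each whole match — 1 here.

['lbb']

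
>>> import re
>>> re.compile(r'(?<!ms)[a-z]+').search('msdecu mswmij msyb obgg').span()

(0, 6)

Because the assertion is negative and zero-width, positions next to the forbidden text are skipped.
`search` walks the string left to right and returns the first match it finds.
The match spans [0:6] → 'msdecu'.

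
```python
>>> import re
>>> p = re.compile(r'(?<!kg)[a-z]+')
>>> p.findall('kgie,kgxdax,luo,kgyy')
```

The negative lookahead/lookbehind blocks any match where the forbidden context is present.
Scanning left to right: at [0:4] → 'kgie'; at [5:11] → 'kgxdax'; at [12:15] → 'luo'; at [16:20] → 'kgyy'.
`findall` yields the raw match text (4 of them) because the pattern has no groups.

['kgie', 'kgxdax', 'luo', 'kgyy']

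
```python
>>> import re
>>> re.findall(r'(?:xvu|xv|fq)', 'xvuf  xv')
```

Alternation tries branches left to right and keeps the first one that lets the overall match succeed at that position.
Walking the string: at [0:3] → 'xvu'; at [6:8] → 'xv'.
With no groups in the pattern, `findall` gives back each whole match — 2 here.

['xvu', 'xv']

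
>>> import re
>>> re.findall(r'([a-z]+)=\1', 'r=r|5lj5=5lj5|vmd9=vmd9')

['r']

`\1` is not a pattern — it's the concrete string captured by group 1, re-applied verbatim.
Scanning left to right: at [0:3] match 'r=r', group 1 = 'r'.
One capturing group, so `findall` returns just the captured substring from the one match — 1 in all.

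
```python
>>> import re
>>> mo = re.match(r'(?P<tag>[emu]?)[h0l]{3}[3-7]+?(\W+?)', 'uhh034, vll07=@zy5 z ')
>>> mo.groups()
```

('u', ',')

The match spans [0:7] → 'uhh034,'.
Captured: group 1 = 'u', group 2 = ','.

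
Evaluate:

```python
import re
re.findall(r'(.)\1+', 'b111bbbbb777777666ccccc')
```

`\1` has to match the exact text group 1 already captured.
Matches: at [1:4] match '111', group 1 = '1'; at [4:9] match 'bbbbb', group 1 = 'b'; at [9:15] match '777777', group 1 = '7'; at [15:18] match '666', group 1 = '6'; at [18:23] match 'ccccc', group 1 = 'c'.
`findall` collects group 1 from each match (5 total).

['1', 'b', '7', '6', 'c']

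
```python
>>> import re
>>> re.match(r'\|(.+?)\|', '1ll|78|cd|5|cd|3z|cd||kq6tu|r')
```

None

`re.match` only tries the pattern at the start of the string.
Here position 0 doesn't satisfy it, so the call returns None.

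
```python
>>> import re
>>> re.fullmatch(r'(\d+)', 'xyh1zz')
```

`fullmatch` succeeds only if the pattern covers the string from start to end.
Here the pattern can't cover the whole string, so the call returns None.

None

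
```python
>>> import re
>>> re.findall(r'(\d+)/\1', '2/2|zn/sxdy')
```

['2']

`\1` has to match the exact text group 1 already captured.
Scanning left to right: at [0:3] match '2/2', group 1 = '2'.
`findall` collects group 1 from the one match (1 total).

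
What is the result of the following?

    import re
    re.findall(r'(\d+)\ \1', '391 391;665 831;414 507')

['391']

After group 1 captures some text, `\1` only succeeds where that same text appears again.
Walking the string: at [0:7] match '391 391', group 1 = '391'.
One capturing group, so `findall` returns just the captured substring from the one match — 1 in all.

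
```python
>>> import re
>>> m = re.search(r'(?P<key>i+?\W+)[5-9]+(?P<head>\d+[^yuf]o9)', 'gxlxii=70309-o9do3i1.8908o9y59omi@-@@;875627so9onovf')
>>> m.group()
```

The match spans [4:15] → 'ii=70309-o9'.

'ii=70309-o9'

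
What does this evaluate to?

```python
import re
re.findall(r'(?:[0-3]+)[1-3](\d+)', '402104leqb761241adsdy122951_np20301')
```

['04', '41', '951', '01']

Pattern: one or more of a character in [0-3] (non-capturing group); then a character in [1-3]; then one or more of a digit (captured).
`findall` collects group 1 from each match (4 total).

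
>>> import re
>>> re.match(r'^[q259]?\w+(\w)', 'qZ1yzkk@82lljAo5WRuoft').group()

This matches anchored at the start of the string; then optionally one of [q259], then one or more of a word character; then a word character (captured).
`match` is anchored at position 0; if the pattern doesn't fit there, it returns None.
The match spans [0:7] → 'qZ1yzkk'.
Captured: group 1 = 'k'.

'qZ1yzkk'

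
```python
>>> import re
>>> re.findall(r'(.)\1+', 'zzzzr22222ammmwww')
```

['z', '2', 'm', 'w']

After group 1 captures some text, `\1` only succeeds where that same text appears again.
One capturing group, so `findall` returns just the captured substring from each match — 4 in all.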